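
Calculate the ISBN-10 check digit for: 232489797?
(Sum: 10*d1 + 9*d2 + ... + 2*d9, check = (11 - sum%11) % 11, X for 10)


Weighted sum: 253
253 mod 11 = 0

Check digit: 0


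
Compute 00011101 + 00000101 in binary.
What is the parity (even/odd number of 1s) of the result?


00011101 = 29
00000101 = 5
Sum = 34 = 100010
1s count = 2

even parity (2 ones in 100010)


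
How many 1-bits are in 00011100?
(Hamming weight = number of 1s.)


Counting 1s in 00011100

3


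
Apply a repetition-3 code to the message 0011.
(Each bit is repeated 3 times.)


Each bit -> 3 copies

000000111111


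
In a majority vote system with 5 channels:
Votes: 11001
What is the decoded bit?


Ones: 3 out of 5
Threshold: 3

1 (3/5 voted 1)


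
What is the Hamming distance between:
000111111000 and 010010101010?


XOR: 010101010010
Count of 1s: 5

5


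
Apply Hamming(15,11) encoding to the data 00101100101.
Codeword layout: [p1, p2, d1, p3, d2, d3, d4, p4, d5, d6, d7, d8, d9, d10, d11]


Parity bits: p1=1, p2=1, p3=1, p4=0

110101001100101


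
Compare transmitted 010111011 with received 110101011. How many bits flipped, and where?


XOR: 100010000

2 error(s) at position(s): 0, 4


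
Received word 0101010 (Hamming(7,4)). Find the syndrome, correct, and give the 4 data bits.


Syndrome = 0: no error detected

Data: 0010 (no errors)


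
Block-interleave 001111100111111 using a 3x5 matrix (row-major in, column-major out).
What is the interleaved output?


Matrix:
  00111
  11001
  11111
Read columns: 011011101101111

011011101101111


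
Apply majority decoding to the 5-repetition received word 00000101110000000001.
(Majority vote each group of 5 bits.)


Groups: 00000, 10111, 00000, 00001
Majority votes: 0100

0100


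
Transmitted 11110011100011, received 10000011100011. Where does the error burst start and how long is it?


XOR: 01110000000000

Burst at position 1, length 3


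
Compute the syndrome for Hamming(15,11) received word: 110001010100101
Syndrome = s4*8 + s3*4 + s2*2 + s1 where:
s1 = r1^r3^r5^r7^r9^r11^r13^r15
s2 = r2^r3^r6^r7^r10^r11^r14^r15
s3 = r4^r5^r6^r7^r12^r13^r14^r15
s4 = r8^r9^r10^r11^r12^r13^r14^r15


s1=1, s2=0, s3=1, s4=0

Syndrome = 5 (error at position 5)


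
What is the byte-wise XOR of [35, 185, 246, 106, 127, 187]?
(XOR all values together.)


XOR chain: 35 ^ 185 ^ 246 ^ 106 ^ 127 ^ 187 = 194

194


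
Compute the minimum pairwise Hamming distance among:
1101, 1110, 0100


Comparing all pairs, minimum distance: 2
Can detect 1 errors, correct 0 errors

2


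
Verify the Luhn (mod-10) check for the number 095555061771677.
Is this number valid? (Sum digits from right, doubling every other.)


Luhn sum = 57
57 mod 10 = 7

Invalid (Luhn sum mod 10 = 7)


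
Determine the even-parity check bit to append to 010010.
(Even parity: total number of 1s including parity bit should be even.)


Number of 1s in data: 2
Parity bit: 0

0


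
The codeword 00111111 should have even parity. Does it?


Number of 1s: 6

Yes, parity is correct (6 ones)


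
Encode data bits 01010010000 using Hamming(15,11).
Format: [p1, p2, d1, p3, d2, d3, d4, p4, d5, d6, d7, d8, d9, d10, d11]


Parity bits: p1=1, p2=0, p3=0, p4=1

100010110010000


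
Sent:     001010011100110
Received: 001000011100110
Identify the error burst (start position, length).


XOR: 000010000000000

Burst at position 4, length 1


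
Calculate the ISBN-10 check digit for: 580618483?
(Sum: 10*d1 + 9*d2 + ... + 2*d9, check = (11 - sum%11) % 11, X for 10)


Weighted sum: 256
256 mod 11 = 3

Check digit: 8


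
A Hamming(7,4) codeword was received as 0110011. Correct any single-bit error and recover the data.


Syndrome = 0: no error detected

Data: 1011 (no errors)


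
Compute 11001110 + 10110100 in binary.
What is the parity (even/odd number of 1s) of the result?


11001110 = 206
10110100 = 180
Sum = 386 = 110000010
1s count = 3

odd parity (3 ones in 110000010)


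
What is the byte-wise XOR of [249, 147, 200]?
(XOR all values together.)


XOR chain: 249 ^ 147 ^ 200 = 162

162


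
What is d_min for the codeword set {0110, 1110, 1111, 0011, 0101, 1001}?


Comparing all pairs, minimum distance: 1
Can detect 0 errors, correct 0 errors

1


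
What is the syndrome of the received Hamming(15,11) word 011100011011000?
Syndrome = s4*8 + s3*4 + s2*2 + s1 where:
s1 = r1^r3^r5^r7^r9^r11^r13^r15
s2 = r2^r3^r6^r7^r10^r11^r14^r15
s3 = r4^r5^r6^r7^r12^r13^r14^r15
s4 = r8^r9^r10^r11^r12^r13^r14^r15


s1=1, s2=1, s3=0, s4=0

Syndrome = 3 (error at position 3)


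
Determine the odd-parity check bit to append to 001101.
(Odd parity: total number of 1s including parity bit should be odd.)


Number of 1s in data: 3
Parity bit: 0

0


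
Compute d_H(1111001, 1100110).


XOR: 0011111
Count of 1s: 5

5


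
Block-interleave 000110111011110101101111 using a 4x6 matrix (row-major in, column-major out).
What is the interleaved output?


Matrix:
  000110
  111011
  110101
  101111
Read columns: 011101100101101111010111

011101100101101111010111


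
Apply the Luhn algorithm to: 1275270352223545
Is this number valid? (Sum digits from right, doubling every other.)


Luhn sum = 61
61 mod 10 = 1

Invalid (Luhn sum mod 10 = 1)


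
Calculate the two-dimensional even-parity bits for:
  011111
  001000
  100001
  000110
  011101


Row parities: 11000
Column parities: 101101

Row P: 11000, Col P: 101101, Corner: 0


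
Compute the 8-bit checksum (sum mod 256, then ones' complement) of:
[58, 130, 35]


Sum = 223 mod 256 = 223
Complement = 32

32


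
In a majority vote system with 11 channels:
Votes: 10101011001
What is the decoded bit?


Ones: 6 out of 11
Threshold: 6

1 (6/11 voted 1)


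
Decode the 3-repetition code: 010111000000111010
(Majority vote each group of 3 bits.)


Groups: 010, 111, 000, 000, 111, 010
Majority votes: 010010

010010


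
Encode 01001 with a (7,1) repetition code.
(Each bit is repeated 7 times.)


Each bit -> 7 copies

00000001111111000000000000001111111


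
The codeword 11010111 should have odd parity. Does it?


Number of 1s: 6

No, parity error (6 ones)


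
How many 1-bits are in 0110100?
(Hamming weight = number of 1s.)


Counting 1s in 0110100

3


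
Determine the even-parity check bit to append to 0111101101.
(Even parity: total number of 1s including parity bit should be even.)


Number of 1s in data: 7
Parity bit: 1

1


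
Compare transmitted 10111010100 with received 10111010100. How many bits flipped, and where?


XOR: 00000000000

0 errors (received matches sent)


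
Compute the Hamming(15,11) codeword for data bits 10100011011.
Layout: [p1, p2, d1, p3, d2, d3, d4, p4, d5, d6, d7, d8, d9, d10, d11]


Parity bits: p1=1, p2=1, p3=0, p4=0

111001000011011


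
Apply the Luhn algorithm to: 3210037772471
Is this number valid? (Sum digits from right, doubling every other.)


Luhn sum = 47
47 mod 10 = 7

Invalid (Luhn sum mod 10 = 7)


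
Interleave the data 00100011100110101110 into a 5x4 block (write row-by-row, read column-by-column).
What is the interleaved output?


Matrix:
  0010
  0011
  1001
  1010
  1110
Read columns: 00111000011101101100

00111000011101101100


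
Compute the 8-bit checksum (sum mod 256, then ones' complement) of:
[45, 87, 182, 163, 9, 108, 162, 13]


Sum = 769 mod 256 = 1
Complement = 254

254


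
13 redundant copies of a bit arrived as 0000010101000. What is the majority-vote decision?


Ones: 3 out of 13
Threshold: 7

0 (3/13 voted 1)


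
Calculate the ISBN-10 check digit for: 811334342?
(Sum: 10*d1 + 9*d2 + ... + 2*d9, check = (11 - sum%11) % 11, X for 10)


Weighted sum: 184
184 mod 11 = 8

Check digit: 3


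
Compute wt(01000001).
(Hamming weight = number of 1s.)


Counting 1s in 01000001

2


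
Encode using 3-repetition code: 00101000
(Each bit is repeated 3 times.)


Each bit -> 3 copies

000000111000111000000000


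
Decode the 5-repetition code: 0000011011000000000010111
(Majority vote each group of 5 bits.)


Groups: 00000, 11011, 00000, 00000, 10111
Majority votes: 01001

01001


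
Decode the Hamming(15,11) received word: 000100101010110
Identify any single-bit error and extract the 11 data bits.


Syndrome = 2: error at position 2

Data: 00011010110 (corrected bit 2)


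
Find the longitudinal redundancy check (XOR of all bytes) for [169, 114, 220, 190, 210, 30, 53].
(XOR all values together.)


XOR chain: 169 ^ 114 ^ 220 ^ 190 ^ 210 ^ 30 ^ 53 = 64

64


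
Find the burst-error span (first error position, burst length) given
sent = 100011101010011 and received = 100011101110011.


XOR: 000000000100000

Burst at position 9, length 1


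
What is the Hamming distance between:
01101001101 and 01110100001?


XOR: 00011101100
Count of 1s: 5

5


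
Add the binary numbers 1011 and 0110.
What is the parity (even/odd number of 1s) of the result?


1011 = 11
0110 = 6
Sum = 17 = 10001
1s count = 2

even parity (2 ones in 10001)


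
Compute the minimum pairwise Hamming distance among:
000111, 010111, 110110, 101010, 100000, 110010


Comparing all pairs, minimum distance: 1
Can detect 0 errors, correct 0 errors

1


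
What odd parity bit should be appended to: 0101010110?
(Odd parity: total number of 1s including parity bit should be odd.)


Number of 1s in data: 5
Parity bit: 0

0


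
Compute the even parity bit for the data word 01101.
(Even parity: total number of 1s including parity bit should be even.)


Number of 1s in data: 3
Parity bit: 1

1


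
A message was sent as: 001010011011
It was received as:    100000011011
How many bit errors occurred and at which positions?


XOR: 101010000000

3 error(s) at position(s): 0, 2, 4


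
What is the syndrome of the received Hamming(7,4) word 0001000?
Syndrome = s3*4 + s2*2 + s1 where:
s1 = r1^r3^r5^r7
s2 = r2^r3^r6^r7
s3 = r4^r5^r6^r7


s1=0, s2=0, s3=1

Syndrome = 4 (error at position 4)


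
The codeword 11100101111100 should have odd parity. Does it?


Number of 1s: 9

Yes, parity is correct (9 ones)


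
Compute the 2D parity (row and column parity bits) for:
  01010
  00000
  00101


Row parities: 000
Column parities: 01111

Row P: 000, Col P: 01111, Corner: 0


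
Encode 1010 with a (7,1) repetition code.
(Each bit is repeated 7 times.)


Each bit -> 7 copies

1111111000000011111110000000


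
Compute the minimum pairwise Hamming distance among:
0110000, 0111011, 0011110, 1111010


Comparing all pairs, minimum distance: 2
Can detect 1 errors, correct 0 errors

2


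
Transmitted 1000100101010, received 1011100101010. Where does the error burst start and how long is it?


XOR: 0011000000000

Burst at position 2, length 2


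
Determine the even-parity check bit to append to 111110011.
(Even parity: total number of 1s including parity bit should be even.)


Number of 1s in data: 7
Parity bit: 1

1


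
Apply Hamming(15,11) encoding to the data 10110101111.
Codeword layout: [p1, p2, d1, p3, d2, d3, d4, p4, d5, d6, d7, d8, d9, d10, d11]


Parity bits: p1=0, p2=0, p3=0, p4=1

001001110101111


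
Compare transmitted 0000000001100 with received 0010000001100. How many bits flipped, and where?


XOR: 0010000000000

1 error(s) at position(s): 2


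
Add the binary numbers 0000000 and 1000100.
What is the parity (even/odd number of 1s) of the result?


0000000 = 0
1000100 = 68
Sum = 68 = 1000100
1s count = 2

even parity (2 ones in 1000100)


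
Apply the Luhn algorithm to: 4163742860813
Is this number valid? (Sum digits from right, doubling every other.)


Luhn sum = 61
61 mod 10 = 1

Invalid (Luhn sum mod 10 = 1)


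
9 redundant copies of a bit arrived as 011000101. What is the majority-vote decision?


Ones: 4 out of 9
Threshold: 5

0 (4/9 voted 1)


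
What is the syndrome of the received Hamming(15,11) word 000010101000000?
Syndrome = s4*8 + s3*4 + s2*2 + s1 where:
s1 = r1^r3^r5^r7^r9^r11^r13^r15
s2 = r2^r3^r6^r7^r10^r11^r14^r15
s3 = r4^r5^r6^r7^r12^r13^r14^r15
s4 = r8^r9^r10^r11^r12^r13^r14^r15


s1=1, s2=1, s3=0, s4=1

Syndrome = 11 (error at position 11)


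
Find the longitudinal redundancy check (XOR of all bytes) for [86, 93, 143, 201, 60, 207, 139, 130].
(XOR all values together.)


XOR chain: 86 ^ 93 ^ 143 ^ 201 ^ 60 ^ 207 ^ 139 ^ 130 = 183

183


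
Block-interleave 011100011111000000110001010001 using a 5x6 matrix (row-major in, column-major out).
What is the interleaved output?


Matrix:
  011100
  011111
  000000
  110001
  010001
Read columns: 000101101111000110000100001011

000101101111000110000100001011


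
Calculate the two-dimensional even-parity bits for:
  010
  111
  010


Row parities: 111
Column parities: 111

Row P: 111, Col P: 111, Corner: 1


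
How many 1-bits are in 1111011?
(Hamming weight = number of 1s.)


Counting 1s in 1111011

6


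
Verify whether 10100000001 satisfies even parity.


Number of 1s: 3

No, parity error (3 ones)


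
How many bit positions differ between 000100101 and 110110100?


XOR: 110010001
Count of 1s: 4

4


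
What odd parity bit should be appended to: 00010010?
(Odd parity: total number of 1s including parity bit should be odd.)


Number of 1s in data: 2
Parity bit: 1

1


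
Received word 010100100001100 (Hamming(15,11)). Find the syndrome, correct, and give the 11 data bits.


Syndrome = 0: no error detected

Data: 00010001100 (no errors)


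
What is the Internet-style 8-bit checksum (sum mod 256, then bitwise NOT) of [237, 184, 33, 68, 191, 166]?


Sum = 879 mod 256 = 111
Complement = 144

144


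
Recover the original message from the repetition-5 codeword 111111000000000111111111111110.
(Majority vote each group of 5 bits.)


Groups: 11111, 10000, 00000, 11111, 11111, 11110
Majority votes: 100111

100111


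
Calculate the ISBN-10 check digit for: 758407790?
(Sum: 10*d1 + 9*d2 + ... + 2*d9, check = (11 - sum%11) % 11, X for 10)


Weighted sum: 297
297 mod 11 = 0

Check digit: 0


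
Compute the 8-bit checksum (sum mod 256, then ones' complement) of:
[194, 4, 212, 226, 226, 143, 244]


Sum = 1249 mod 256 = 225
Complement = 30

30


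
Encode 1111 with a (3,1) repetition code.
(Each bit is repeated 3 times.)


Each bit -> 3 copies

111111111111


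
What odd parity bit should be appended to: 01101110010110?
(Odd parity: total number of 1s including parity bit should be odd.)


Number of 1s in data: 8
Parity bit: 1

1


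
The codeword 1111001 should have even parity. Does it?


Number of 1s: 5

No, parity error (5 ones)


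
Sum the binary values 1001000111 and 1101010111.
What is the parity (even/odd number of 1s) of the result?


1001000111 = 583
1101010111 = 855
Sum = 1438 = 10110011110
1s count = 7

odd parity (7 ones in 10110011110)


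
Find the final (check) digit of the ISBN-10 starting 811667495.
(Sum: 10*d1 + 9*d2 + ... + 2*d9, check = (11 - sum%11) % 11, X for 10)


Weighted sum: 263
263 mod 11 = 10

Check digit: 1


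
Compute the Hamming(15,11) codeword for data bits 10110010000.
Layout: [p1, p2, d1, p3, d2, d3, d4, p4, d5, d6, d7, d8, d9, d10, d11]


Parity bits: p1=1, p2=0, p3=0, p4=1

101001110010000


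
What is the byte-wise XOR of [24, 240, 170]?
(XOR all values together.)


XOR chain: 24 ^ 240 ^ 170 = 66

66


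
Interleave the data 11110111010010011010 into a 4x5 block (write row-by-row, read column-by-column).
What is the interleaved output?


Matrix:
  11110
  11101
  00100
  11010
Read columns: 11011101111010010100

11011101111010010100


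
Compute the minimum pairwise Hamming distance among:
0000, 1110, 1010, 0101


Comparing all pairs, minimum distance: 1
Can detect 0 errors, correct 0 errors

1


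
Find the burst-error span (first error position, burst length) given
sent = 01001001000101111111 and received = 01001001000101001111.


XOR: 00000000000000110000

Burst at position 14, length 2


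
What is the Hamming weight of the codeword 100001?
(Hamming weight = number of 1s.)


Counting 1s in 100001

2


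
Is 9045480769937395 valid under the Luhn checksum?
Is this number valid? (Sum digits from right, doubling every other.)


Luhn sum = 91
91 mod 10 = 1

Invalid (Luhn sum mod 10 = 1)


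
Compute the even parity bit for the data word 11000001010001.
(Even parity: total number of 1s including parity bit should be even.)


Number of 1s in data: 5
Parity bit: 1

1


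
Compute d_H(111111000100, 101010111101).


XOR: 010101111001
Count of 1s: 7

7


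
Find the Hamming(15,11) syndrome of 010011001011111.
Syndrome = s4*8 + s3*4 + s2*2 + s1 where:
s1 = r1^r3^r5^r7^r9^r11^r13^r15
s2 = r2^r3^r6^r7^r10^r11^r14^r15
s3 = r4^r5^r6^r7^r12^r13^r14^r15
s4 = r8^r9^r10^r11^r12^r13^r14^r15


s1=1, s2=1, s3=0, s4=0

Syndrome = 3 (error at position 3)


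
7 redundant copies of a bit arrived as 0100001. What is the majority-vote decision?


Ones: 2 out of 7
Threshold: 4

0 (2/7 voted 1)


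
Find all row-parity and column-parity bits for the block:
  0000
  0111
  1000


Row parities: 011
Column parities: 1111

Row P: 011, Col P: 1111, Corner: 0


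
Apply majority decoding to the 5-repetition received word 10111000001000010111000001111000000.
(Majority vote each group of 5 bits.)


Groups: 10111, 00000, 10000, 10111, 00000, 11110, 00000
Majority votes: 1001010

1001010


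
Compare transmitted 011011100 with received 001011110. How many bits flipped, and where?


XOR: 010000010

2 error(s) at position(s): 1, 7


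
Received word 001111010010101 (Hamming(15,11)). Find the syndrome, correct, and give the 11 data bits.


Syndrome = 5: error at position 5

Data: 10100010101 (corrected bit 5)


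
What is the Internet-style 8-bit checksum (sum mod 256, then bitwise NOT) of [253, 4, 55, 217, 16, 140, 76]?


Sum = 761 mod 256 = 249
Complement = 6

6


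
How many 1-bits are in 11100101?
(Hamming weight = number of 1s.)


Counting 1s in 11100101

5


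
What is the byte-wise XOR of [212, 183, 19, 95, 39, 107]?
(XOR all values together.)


XOR chain: 212 ^ 183 ^ 19 ^ 95 ^ 39 ^ 107 = 99

99


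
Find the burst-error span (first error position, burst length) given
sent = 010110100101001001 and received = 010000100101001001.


XOR: 000110000000000000

Burst at position 3, length 2


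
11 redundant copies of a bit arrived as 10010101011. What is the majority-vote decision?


Ones: 6 out of 11
Threshold: 6

1 (6/11 voted 1)


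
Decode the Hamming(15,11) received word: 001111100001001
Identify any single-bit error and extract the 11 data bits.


Syndrome = 0: no error detected

Data: 11110001001 (no errors)


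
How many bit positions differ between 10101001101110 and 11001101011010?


XOR: 01100100110100
Count of 1s: 6

6


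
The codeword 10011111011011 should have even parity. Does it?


Number of 1s: 10

Yes, parity is correct (10 ones)


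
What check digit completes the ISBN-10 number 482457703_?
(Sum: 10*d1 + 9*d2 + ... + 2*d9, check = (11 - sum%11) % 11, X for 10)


Weighted sum: 255
255 mod 11 = 2

Check digit: 9


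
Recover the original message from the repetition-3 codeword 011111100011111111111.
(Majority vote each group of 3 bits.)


Groups: 011, 111, 100, 011, 111, 111, 111
Majority votes: 1101111

1101111


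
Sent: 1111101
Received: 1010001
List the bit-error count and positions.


XOR: 0101100

3 error(s) at position(s): 1, 3, 4


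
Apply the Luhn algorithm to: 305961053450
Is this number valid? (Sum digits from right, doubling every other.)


Luhn sum = 36
36 mod 10 = 6

Invalid (Luhn sum mod 10 = 6)


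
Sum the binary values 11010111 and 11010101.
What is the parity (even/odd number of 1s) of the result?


11010111 = 215
11010101 = 213
Sum = 428 = 110101100
1s count = 5

odd parity (5 ones in 110101100)


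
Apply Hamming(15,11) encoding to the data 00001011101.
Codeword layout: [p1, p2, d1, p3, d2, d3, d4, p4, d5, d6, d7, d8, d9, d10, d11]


Parity bits: p1=0, p2=0, p3=1, p4=1

000100011011101


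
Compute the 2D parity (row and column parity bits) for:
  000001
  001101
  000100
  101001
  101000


Row parities: 11110
Column parities: 001001

Row P: 11110, Col P: 001001, Corner: 0


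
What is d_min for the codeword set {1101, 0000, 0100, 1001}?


Comparing all pairs, minimum distance: 1
Can detect 0 errors, correct 0 errors

1


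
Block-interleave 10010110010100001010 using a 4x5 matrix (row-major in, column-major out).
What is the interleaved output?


Matrix:
  10010
  11001
  01000
  01010
Read columns: 11000111000010010100

11000111000010010100


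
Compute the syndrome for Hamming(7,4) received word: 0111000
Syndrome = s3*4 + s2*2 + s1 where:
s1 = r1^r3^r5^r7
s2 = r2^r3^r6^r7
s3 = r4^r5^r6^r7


s1=1, s2=0, s3=1

Syndrome = 5 (error at position 5)


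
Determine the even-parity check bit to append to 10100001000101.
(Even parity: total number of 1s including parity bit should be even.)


Number of 1s in data: 5
Parity bit: 1

1


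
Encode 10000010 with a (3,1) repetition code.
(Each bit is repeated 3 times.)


Each bit -> 3 copies

111000000000000000111000


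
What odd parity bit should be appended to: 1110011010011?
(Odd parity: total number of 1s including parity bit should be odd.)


Number of 1s in data: 8
Parity bit: 1

1


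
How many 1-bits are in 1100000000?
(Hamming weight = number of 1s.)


Counting 1s in 1100000000

2


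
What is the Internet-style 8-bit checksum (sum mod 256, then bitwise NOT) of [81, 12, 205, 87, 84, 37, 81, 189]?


Sum = 776 mod 256 = 8
Complement = 247

247


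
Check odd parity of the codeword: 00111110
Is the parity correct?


Number of 1s: 5

Yes, parity is correct (5 ones)


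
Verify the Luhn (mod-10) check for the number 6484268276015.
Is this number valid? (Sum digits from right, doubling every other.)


Luhn sum = 64
64 mod 10 = 4

Invalid (Luhn sum mod 10 = 4)


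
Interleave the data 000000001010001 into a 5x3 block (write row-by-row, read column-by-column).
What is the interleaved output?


Matrix:
  000
  000
  001
  010
  001
Read columns: 000000001000101

000000001000101


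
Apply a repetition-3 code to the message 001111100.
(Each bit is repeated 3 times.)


Each bit -> 3 copies

000000111111111111111000000


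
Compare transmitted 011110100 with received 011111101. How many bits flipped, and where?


XOR: 000001001

2 error(s) at position(s): 5, 8


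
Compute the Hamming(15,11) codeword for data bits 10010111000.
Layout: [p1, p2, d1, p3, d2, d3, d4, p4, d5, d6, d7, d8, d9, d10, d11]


Parity bits: p1=1, p2=0, p3=0, p4=1

101000110111000


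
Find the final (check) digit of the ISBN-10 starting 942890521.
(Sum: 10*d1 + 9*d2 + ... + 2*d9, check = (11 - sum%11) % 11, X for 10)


Weighted sum: 280
280 mod 11 = 5

Check digit: 6


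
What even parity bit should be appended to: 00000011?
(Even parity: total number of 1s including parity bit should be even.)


Number of 1s in data: 2
Parity bit: 0

0


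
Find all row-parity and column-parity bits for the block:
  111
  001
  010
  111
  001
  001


Row parities: 111111
Column parities: 011

Row P: 111111, Col P: 011, Corner: 0


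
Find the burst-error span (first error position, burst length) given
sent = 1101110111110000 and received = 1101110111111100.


XOR: 0000000000001100

Burst at position 12, length 2


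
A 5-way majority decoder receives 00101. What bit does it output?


Ones: 2 out of 5
Threshold: 3

0 (2/5 voted 1)


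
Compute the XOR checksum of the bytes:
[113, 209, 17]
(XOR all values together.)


XOR chain: 113 ^ 209 ^ 17 = 177

177


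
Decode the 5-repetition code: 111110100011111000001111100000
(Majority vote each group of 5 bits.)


Groups: 11111, 01000, 11111, 00000, 11111, 00000
Majority votes: 101010

101010


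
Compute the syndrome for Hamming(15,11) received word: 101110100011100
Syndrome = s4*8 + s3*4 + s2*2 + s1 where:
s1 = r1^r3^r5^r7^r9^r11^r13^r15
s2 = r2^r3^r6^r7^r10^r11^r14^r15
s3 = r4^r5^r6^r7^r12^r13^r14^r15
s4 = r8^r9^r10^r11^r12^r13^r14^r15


s1=0, s2=1, s3=1, s4=1

Syndrome = 14 (error at position 14)


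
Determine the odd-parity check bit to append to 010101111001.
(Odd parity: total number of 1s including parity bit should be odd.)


Number of 1s in data: 7
Parity bit: 0

0


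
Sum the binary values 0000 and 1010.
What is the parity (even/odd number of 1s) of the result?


0000 = 0
1010 = 10
Sum = 10 = 1010
1s count = 2

even parity (2 ones in 1010)


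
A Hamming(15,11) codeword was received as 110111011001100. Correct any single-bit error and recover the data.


Syndrome = 4: error at position 4

Data: 01101001100 (corrected bit 4)


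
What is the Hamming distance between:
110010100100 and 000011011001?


XOR: 110001111101
Count of 1s: 8

8


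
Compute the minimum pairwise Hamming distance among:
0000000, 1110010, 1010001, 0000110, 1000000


Comparing all pairs, minimum distance: 1
Can detect 0 errors, correct 0 errors

1


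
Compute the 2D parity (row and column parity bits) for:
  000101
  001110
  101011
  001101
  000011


Row parities: 01010
Column parities: 101110

Row P: 01010, Col P: 101110, Corner: 0


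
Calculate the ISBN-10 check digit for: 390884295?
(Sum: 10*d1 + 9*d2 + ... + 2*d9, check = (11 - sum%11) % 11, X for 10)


Weighted sum: 280
280 mod 11 = 5

Check digit: 6


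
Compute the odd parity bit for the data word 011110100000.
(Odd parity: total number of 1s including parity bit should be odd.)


Number of 1s in data: 5
Parity bit: 0

0


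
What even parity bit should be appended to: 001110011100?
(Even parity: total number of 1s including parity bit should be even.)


Number of 1s in data: 6
Parity bit: 0

0


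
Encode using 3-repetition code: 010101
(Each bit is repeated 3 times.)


Each bit -> 3 copies

000111000111000111


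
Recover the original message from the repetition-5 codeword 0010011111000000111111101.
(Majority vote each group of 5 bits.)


Groups: 00100, 11111, 00000, 01111, 11101
Majority votes: 01011

01011


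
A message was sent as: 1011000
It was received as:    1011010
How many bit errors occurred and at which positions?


XOR: 0000010

1 error(s) at position(s): 5


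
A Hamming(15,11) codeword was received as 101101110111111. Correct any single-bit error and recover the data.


Syndrome = 14: error at position 14

Data: 10110111101 (corrected bit 14)


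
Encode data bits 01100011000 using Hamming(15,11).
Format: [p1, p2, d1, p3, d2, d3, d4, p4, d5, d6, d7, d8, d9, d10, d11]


Parity bits: p1=0, p2=0, p3=1, p4=0

000111000011000


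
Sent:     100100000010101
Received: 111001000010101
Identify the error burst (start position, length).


XOR: 011101000000000

Burst at position 1, length 5


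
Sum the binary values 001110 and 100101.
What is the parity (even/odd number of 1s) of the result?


001110 = 14
100101 = 37
Sum = 51 = 110011
1s count = 4

even parity (4 ones in 110011)


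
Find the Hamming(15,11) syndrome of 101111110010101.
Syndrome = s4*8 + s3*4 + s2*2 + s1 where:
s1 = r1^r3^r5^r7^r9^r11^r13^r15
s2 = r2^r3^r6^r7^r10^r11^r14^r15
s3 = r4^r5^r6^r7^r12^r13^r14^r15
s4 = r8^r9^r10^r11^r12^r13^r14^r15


s1=1, s2=1, s3=0, s4=0

Syndrome = 3 (error at position 3)


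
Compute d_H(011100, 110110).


XOR: 101010
Count of 1s: 3

3


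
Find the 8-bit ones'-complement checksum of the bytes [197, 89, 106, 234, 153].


Sum = 779 mod 256 = 11
Complement = 244

244


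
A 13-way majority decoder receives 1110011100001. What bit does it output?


Ones: 7 out of 13
Threshold: 7

1 (7/13 voted 1)


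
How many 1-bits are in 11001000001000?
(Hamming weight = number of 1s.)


Counting 1s in 11001000001000

4


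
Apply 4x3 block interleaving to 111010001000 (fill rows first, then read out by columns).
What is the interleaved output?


Matrix:
  111
  010
  001
  000
Read columns: 100011001010

100011001010


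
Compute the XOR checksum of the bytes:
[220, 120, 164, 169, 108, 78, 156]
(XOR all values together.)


XOR chain: 220 ^ 120 ^ 164 ^ 169 ^ 108 ^ 78 ^ 156 = 23

23


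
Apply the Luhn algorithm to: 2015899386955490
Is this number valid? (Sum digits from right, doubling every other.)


Luhn sum = 80
80 mod 10 = 0

Valid (Luhn sum mod 10 = 0)


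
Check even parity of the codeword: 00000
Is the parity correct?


Number of 1s: 0

Yes, parity is correct (0 ones)


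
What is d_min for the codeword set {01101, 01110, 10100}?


Comparing all pairs, minimum distance: 2
Can detect 1 errors, correct 0 errors

2


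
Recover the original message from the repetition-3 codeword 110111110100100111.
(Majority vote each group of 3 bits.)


Groups: 110, 111, 110, 100, 100, 111
Majority votes: 111001

111001


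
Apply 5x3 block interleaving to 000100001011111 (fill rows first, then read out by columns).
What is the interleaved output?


Matrix:
  000
  100
  001
  011
  111
Read columns: 010010001100111

010010001100111


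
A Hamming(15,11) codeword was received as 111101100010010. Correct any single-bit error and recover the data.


Syndrome = 0: no error detected

Data: 10110010010 (no errors)


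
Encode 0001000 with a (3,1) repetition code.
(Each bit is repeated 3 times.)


Each bit -> 3 copies

000000000111000000000


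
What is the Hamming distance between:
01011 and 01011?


XOR: 00000
Count of 1s: 0

0


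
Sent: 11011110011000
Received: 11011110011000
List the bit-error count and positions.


XOR: 00000000000000

0 errors (received matches sent)


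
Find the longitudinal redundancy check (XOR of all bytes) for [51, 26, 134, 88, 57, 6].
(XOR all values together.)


XOR chain: 51 ^ 26 ^ 134 ^ 88 ^ 57 ^ 6 = 200

200


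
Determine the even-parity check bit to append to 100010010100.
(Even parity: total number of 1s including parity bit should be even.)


Number of 1s in data: 4
Parity bit: 0

0


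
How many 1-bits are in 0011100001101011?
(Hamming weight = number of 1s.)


Counting 1s in 0011100001101011

8


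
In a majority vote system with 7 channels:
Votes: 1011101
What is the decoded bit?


Ones: 5 out of 7
Threshold: 4

1 (5/7 voted 1)


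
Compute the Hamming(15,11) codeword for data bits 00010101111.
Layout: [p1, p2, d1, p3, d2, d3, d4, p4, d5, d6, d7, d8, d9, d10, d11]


Parity bits: p1=1, p2=0, p3=1, p4=1

100100110101111


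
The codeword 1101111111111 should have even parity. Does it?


Number of 1s: 12

Yes, parity is correct (12 ones)


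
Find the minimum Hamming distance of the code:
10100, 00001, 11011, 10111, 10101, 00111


Comparing all pairs, minimum distance: 1
Can detect 0 errors, correct 0 errors

1


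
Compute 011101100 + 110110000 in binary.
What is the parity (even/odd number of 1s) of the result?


011101100 = 236
110110000 = 432
Sum = 668 = 1010011100
1s count = 5

odd parity (5 ones in 1010011100)


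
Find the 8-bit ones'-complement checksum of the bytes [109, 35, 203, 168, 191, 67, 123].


Sum = 896 mod 256 = 128
Complement = 127

127


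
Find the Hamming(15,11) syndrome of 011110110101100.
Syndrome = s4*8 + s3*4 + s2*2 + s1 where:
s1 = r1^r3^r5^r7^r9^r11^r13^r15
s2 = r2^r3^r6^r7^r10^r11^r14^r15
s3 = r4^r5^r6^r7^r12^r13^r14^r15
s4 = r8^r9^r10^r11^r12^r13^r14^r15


s1=0, s2=0, s3=1, s4=0

Syndrome = 4 (error at position 4)


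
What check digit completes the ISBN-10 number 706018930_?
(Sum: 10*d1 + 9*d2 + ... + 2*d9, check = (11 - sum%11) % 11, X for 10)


Weighted sum: 209
209 mod 11 = 0

Check digit: 0


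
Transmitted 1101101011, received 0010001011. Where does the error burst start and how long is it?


XOR: 1111100000

Burst at position 0, length 5


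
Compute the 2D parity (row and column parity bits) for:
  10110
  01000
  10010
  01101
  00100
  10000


Row parities: 110111
Column parities: 10101

Row P: 110111, Col P: 10101, Corner: 1


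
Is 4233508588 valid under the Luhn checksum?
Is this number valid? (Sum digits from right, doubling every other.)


Luhn sum = 47
47 mod 10 = 7

Invalid (Luhn sum mod 10 = 7)


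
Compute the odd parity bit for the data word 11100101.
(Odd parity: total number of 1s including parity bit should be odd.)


Number of 1s in data: 5
Parity bit: 0

0


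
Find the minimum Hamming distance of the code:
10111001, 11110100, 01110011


Comparing all pairs, minimum distance: 4
Can detect 3 errors, correct 1 errors

4


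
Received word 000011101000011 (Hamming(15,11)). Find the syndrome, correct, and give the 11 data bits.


Syndrome = 12: error at position 12

Data: 01111001011 (corrected bit 12)


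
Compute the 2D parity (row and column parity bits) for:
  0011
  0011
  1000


Row parities: 001
Column parities: 1000

Row P: 001, Col P: 1000, Corner: 1


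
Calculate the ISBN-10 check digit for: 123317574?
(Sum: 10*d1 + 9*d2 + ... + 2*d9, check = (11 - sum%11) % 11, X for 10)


Weighted sum: 163
163 mod 11 = 9

Check digit: 2


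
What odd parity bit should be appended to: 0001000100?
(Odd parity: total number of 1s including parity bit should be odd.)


Number of 1s in data: 2
Parity bit: 1

1


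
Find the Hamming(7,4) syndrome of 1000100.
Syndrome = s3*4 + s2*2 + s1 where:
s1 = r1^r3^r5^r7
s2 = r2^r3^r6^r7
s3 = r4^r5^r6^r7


s1=0, s2=0, s3=1

Syndrome = 4 (error at position 4)


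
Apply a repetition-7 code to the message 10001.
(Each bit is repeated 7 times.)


Each bit -> 7 copies

11111110000000000000000000001111111


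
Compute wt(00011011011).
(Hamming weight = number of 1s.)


Counting 1s in 00011011011

6


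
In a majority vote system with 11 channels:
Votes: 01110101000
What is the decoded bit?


Ones: 5 out of 11
Threshold: 6

0 (5/11 voted 1)


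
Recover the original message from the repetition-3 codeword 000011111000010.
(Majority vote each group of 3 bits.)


Groups: 000, 011, 111, 000, 010
Majority votes: 01100

01100


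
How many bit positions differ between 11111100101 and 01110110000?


XOR: 10001010101
Count of 1s: 5

5


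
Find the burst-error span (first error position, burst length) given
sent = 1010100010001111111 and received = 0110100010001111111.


XOR: 1100000000000000000

Burst at position 0, length 2


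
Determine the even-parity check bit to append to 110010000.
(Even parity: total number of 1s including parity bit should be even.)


Number of 1s in data: 3
Parity bit: 1

1


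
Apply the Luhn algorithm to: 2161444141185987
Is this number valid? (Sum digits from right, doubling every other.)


Luhn sum = 73
73 mod 10 = 3

Invalid (Luhn sum mod 10 = 3)


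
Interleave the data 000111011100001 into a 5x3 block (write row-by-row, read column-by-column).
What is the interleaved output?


Matrix:
  000
  111
  011
  100
  001
Read columns: 010100110001101

010100110001101


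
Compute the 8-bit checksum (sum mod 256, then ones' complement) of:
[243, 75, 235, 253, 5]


Sum = 811 mod 256 = 43
Complement = 212

212


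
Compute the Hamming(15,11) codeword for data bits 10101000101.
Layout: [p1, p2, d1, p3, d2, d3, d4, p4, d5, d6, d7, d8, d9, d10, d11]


Parity bits: p1=0, p2=1, p3=1, p4=1

011101011000101


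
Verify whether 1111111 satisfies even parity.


Number of 1s: 7

No, parity error (7 ones)


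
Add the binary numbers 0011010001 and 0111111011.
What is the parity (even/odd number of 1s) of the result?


0011010001 = 209
0111111011 = 507
Sum = 716 = 1011001100
1s count = 5

odd parity (5 ones in 1011001100)


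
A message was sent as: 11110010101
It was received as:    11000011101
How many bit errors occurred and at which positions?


XOR: 00110001000

3 error(s) at position(s): 2, 3, 7


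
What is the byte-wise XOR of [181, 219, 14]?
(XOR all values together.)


XOR chain: 181 ^ 219 ^ 14 = 96

96


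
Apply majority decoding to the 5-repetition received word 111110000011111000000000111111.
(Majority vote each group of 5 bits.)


Groups: 11111, 00000, 11111, 00000, 00001, 11111
Majority votes: 101001

101001


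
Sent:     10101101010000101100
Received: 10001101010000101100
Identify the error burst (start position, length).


XOR: 00100000000000000000

Burst at position 2, length 1


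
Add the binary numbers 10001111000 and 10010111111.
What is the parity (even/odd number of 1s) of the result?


10001111000 = 1144
10010111111 = 1215
Sum = 2359 = 100100110111
1s count = 7

odd parity (7 ones in 100100110111)


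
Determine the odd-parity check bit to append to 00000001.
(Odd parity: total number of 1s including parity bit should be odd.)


Number of 1s in data: 1
Parity bit: 0

0


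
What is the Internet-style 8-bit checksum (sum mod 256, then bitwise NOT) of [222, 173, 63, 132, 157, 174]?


Sum = 921 mod 256 = 153
Complement = 102

102


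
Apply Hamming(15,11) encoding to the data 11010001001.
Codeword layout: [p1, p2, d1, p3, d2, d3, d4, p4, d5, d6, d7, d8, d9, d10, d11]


Parity bits: p1=0, p2=1, p3=0, p4=0

011010100001001


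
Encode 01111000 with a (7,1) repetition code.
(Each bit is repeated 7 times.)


Each bit -> 7 copies

00000001111111111111111111111111111000000000000000000000


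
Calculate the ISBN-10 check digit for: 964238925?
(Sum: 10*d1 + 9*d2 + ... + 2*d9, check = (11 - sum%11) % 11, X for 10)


Weighted sum: 300
300 mod 11 = 3

Check digit: 8


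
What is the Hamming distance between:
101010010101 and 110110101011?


XOR: 011100111110
Count of 1s: 8

8


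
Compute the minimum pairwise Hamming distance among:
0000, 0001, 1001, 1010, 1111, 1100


Comparing all pairs, minimum distance: 1
Can detect 0 errors, correct 0 errors

1


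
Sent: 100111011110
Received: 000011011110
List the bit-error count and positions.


XOR: 100100000000

2 error(s) at position(s): 0, 3


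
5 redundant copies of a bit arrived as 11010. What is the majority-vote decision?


Ones: 3 out of 5
Threshold: 3

1 (3/5 voted 1)


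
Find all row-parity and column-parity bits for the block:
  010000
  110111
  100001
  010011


Row parities: 1101
Column parities: 010101

Row P: 1101, Col P: 010101, Corner: 1


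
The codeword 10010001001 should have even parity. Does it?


Number of 1s: 4

Yes, parity is correct (4 ones)


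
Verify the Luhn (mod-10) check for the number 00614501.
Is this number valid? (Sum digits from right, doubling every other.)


Luhn sum = 18
18 mod 10 = 8

Invalid (Luhn sum mod 10 = 8)


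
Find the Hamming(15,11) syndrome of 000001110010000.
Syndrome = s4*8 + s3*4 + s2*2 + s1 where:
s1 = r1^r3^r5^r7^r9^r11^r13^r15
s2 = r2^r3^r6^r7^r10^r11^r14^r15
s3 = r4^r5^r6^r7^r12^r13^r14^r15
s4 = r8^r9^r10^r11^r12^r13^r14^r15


s1=0, s2=1, s3=0, s4=0

Syndrome = 2 (error at position 2)


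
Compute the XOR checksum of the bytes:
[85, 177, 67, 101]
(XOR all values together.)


XOR chain: 85 ^ 177 ^ 67 ^ 101 = 194

194


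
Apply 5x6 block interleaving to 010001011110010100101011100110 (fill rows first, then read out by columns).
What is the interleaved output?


Matrix:
  010001
  011110
  010100
  101011
  100110
Read columns: 000111110001010011010101110010

000111110001010011010101110010
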